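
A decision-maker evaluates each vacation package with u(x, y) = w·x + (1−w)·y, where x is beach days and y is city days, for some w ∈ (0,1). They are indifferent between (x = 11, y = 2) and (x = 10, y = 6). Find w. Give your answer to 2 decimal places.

w = 0.80

Equating utilities: w·11 + (1−w)·2 = w·10 + (1−w)·6.
Rearranging, 1·w − 4·(1−w) = 0.
So w/(1−w) = 4/1 = 4.0000, giving w = 4/(1+4) = 0.80.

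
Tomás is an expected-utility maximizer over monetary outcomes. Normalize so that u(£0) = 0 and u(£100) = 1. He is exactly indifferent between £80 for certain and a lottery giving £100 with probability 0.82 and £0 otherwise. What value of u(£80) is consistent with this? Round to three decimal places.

u(£80) equals the lottery's expected utility: 0.82·1 + 0.18·0 = 0.82.

0.820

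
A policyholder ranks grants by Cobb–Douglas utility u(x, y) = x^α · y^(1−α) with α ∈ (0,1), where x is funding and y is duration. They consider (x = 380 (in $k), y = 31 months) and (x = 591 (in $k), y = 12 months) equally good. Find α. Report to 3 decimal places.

α ≈ 0.682

Set the two utilities equal: 380^α·31^(1−α) = 591^α·12^(1−α).
Rearrange to (380/591)^α = (12/31)^(1−α) and take logs: α·-0.441645 = (1−α)·-0.949081.
With A = -0.441645 and B = -0.949081: α·A = (1−α)·B, so α = B/(A+B) = -0.949081/-1.390726 ≈ 0.682.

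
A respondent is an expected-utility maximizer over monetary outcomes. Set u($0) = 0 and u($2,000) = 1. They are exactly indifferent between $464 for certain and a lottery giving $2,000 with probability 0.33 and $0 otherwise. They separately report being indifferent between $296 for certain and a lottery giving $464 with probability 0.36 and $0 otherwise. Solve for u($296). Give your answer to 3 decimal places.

From the first indifference, u($464) = 0.33·u($2,000) + 0.67·u($0) = 0.33·1 + 0.67·0 = 0.33.
The second indifference gives u($296) = 0.36·u($464) + 0.64·u($0) = 0.36·0.33 + 0.64·0.00 = 0.1188.

0.119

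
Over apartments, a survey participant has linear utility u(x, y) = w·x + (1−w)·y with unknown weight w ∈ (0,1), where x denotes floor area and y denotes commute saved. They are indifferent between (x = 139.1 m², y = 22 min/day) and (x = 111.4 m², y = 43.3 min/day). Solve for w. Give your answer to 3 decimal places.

w = 0.435

Equating utilities: w·139.1 + (1−w)·22 = w·111.4 + (1−w)·43.3.
Rearranging, 27.7·w − 21.3·(1−w) = 0.
The marginal rate of substitution is 21.3/27.7, so w = 21.3/(27.7+21.3) = 0.435.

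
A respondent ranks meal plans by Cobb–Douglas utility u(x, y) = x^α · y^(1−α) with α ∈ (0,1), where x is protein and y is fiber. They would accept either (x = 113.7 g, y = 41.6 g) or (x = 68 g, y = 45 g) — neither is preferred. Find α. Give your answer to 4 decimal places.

Set the two utilities equal: 113.7^α·41.6^(1−α) = 68^α·45^(1−α).
Rearrange to (113.7/68)^α = (45/41.6)^(1−α) and take logs: α·0.5140557 = (1−α)·0.0785623.
So α/(1−α) = (0.0785623)/(0.5140557) = 0.1528284, and α = 0.1528284/1.1528284 ≈ 0.1326.

α ≈ 0.1326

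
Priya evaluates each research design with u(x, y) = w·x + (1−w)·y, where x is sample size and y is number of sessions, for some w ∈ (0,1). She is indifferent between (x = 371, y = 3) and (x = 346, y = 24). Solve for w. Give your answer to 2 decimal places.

w = 0.46

Equating utilities: w·371 + (1−w)·3 = w·346 + (1−w)·24.
Collecting terms: w·25 = (1−w)·21.
The marginal rate of substitution is 21/25, so w = 21/(25+21) = 0.46.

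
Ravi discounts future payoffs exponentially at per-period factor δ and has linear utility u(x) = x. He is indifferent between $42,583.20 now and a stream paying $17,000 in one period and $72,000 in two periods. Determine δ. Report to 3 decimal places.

Present value of the stream is 17000·δ + 72000·δ². Indifference gives 17000δ + 72000δ² = 42583.20.
That is, 72000δ² + 17000δ − 42583.20 = 0, a quadratic in δ.
δ = (−17000 + √(17000² + 4·72000·42583.20)) / (2·72000) = (−17000 + √12552961600.00) / 144000 ≈ 0.660.

δ ≈ 0.660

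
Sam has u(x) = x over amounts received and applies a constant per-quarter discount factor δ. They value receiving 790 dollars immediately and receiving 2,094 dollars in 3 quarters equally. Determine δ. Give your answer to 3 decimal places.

The payoff in 3 quarters is discounted by δ^3, so u(790) = δ^3·u(2094) and δ^3 = u(790)/u(2094).
With u(x) = x: δ^3 = 790/2094 = 0.37727.
Taking the cube root: δ = 0.37727^(1/3) ≈ 0.723.

δ ≈ 0.723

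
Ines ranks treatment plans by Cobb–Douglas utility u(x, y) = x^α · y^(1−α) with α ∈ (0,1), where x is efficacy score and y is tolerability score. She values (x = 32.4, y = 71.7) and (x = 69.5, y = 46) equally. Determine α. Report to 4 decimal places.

α ≈ 0.3677

Indifference: 32.4^α · 71.7^(1−α) = 69.5^α · 46^(1−α).
(32.4/69.5)^α = (46/71.7)^(1−α); take logs: α·ln(32.4/69.5) = (1−α)·ln(46/71.7), i.e. α·-0.7631683 = (1−α)·-0.4438494.
Thus α·(-1.2070177) = -0.4438494, so α = -0.4438494/-1.2070177 ≈ 0.3677.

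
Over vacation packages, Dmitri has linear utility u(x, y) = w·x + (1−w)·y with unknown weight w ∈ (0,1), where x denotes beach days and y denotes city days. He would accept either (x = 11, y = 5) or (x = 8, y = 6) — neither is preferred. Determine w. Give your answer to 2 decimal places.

Equating utilities: w·11 + (1−w)·5 = w·8 + (1−w)·6.
Collecting terms: w·3 = (1−w)·1.
The marginal rate of substitution is 1/3, so w = 1/(3+1) = 0.25.

w = 0.25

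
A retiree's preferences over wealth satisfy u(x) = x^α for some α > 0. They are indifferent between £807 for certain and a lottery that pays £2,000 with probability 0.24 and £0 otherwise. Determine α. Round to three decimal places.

EU(lottery) = 0.24·2000^α + 0.76·0 = 0.24·2000^α.
Equating: 807^α = 0.24·2000^α, i.e. 0.4035^α = 0.24.
α = ln(0.24) / ln(807/2000) = -1.427116/-0.907579 ≈ 1.572.

α ≈ 1.572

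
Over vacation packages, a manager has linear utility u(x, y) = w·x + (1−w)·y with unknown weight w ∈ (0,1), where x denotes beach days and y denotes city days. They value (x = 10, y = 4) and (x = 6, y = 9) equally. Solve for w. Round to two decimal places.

w = 0.56

Equating utilities: w·10 + (1−w)·4 = w·6 + (1−w)·9.
Rearranging, 4·w − 5·(1−w) = 0.
So w/(1−w) = 5/4 = 1.2500, giving w = 5/(4+5) = 0.56.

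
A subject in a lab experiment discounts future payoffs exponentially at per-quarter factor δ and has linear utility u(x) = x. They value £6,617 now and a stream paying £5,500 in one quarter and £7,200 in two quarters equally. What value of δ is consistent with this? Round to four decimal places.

Present value of the stream is 5500·δ + 7200·δ². Indifference gives 5500δ + 7200δ² = 6617.
So 7200δ² + 5500δ − 6617 = 0.
By the quadratic formula (taking the positive root), δ = (−5500 + √220819600.00) / 14400 ≈ 0.6500.

δ ≈ 0.6500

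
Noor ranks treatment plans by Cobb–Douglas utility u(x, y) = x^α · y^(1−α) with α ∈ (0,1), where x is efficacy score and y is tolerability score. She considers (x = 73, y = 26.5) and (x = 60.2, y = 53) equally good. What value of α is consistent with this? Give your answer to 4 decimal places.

α ≈ 0.7824

Set the two utilities equal: 73^α·26.5^(1−α) = 60.2^α·53^(1−α).
Rearrange to (73/60.2)^α = (53/26.5)^(1−α) and take logs: α·0.1927871 = (1−α)·0.6931472.
So α/(1−α) = (0.6931472)/(0.1927871) = 3.5954024, and α = 3.5954024/4.5954024 ≈ 0.7824.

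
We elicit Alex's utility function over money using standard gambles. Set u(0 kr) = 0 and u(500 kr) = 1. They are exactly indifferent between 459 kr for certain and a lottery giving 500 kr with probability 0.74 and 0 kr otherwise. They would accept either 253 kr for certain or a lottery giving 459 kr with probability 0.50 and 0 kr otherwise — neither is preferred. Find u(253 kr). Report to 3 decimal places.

First, u(459 kr) = 0.74·u(500 kr) + 0.26·u(0 kr) = 0.74.
Then u(253 kr) = 0.50·u(459 kr) + 0.50·u(0 kr) = 0.50·0.74 + 0.50·0.00 = 0.3700.

0.370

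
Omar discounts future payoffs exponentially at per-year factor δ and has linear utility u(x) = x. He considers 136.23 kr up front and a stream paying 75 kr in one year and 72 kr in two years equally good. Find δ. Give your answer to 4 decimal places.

Equating present values: 136.23 = 75δ + 72δ².
Rearranged: 72δ² + 75δ − 136.23 = 0.
By the quadratic formula (taking the positive root), δ = (−75 + √44859.24) / 144 ≈ 0.9500.

δ ≈ 0.9500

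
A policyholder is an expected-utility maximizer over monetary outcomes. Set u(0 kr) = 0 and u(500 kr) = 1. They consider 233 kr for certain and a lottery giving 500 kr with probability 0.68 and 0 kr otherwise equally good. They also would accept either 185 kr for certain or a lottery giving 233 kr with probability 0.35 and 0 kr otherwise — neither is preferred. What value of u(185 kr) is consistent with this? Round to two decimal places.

0.24

First, u(233 kr) = 0.68·u(500 kr) + 0.32·u(0 kr) = 0.68.
Then u(185 kr) = 0.35·u(233 kr) + 0.65·u(0 kr) = 0.35·0.68 + 0.65·0.00 = 0.2380.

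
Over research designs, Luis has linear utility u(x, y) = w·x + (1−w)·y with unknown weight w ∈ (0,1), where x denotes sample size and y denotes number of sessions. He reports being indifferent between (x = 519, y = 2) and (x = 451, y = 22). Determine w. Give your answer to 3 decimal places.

w = 0.227

u(519,2) = u(451,22) means w·519 + (1−w)·2 = w·451 + (1−w)·22.
Collecting terms: w·68 = (1−w)·20.
The marginal rate of substitution is 20/68, so w = 20/(68+20) = 0.227.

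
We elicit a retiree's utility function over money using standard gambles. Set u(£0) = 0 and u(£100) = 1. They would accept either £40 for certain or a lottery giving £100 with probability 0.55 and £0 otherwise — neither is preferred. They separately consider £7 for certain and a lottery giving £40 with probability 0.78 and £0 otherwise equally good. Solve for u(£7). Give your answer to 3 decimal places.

The first gamble pins u(£40): it must equal 0.55·1 + 0.45·0 = 0.55.
The second indifference gives u(£7) = 0.78·u(£40) + 0.22·u(£0) = 0.78·0.55 + 0.22·0.00 = 0.4290.

0.429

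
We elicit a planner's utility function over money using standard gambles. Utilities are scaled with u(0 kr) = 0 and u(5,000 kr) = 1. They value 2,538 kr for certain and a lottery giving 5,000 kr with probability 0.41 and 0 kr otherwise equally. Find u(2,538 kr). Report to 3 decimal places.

The indifference gives u(2,538 kr) = 0.41·u(5,000 kr) + 0.59·u(0 kr) = 0.41·1 + 0.59·0 = 0.41.

0.410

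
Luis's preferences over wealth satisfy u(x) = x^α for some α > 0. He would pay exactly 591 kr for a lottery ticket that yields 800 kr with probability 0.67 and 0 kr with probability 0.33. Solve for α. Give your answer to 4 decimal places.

α ≈ 1.3226

EU(lottery) = 0.67·800^α + 0.33·0 = 0.67·800^α.
Setting u(591) equal to that: 591^α = 0.67·800^α ⇒ (591/800)^α = 0.67.
α = ln(0.67) / ln(591/800) = -0.4004776/-0.3027957 ≈ 1.3226.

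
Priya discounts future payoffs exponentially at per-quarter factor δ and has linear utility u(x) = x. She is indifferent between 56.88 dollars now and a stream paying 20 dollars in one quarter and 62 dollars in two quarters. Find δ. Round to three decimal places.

δ ≈ 0.810

Equating present values: 56.88 = 20δ + 62δ².
So 62δ² + 20δ − 56.88 = 0.
δ = (−20 + √(20² + 4·62·56.88)) / (2·62) = (−20 + √14506.24) / 124 ≈ 0.810.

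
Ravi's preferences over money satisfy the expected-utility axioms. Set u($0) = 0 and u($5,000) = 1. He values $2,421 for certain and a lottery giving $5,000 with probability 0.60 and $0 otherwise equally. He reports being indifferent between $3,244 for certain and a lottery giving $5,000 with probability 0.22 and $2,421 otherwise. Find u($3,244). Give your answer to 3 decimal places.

0.688

First, u($2,421) = 0.60·u($5,000) + 0.40·u($0) = 0.60.
The second indifference gives u($3,244) = 0.22·u($5,000) + 0.78·u($2,421) = 0.22·1.00 + 0.78·0.60 = 0.6880.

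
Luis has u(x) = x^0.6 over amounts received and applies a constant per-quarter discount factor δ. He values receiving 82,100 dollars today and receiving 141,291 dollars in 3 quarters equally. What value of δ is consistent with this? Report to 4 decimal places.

δ ≈ 0.8971

Equating discounted utilities: u(82100) = δ^3·u(141291) ⇒ δ^3 = u(82100)/u(141291).
With u(x) = x^0.6: δ^3 = 82100^0.6/141291^0.6 = (82100/141291)^0.6 = 0.72200.
Taking the cube root: δ = 0.72200^(1/3) ≈ 0.8971.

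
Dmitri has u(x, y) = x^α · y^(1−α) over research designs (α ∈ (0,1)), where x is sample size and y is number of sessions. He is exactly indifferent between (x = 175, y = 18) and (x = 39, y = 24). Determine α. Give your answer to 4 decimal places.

α ≈ 0.1608

Set the two utilities equal: 175^α·18^(1−α) = 39^α·24^(1−α).
(175/39)^α = (24/18)^(1−α); take logs: α·ln(175/39) = (1−α)·ln(24/18), i.e. α·1.5012243 = (1−α)·0.2876821.
So α/(1−α) = (0.2876821)/(1.5012243) = 0.1916317, and α = 0.1916317/1.1916317 ≈ 0.1608.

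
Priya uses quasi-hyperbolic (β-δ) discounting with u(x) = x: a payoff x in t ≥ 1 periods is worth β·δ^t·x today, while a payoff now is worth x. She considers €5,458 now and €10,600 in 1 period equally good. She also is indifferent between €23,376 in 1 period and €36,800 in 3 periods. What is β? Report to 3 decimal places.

β ≈ 0.646

Both payoffs in the second observation are in the future, so β drops out: δ^1·23376 = δ^3·36800 ⇒ δ^2 = 23376/36800 = 0.63522, so δ = 0.79701.
The first indifference: 5458 = β·δ·10600, so β = 5458/(δ·10600) = 5458/(0.79701·10600) ≈ 0.646.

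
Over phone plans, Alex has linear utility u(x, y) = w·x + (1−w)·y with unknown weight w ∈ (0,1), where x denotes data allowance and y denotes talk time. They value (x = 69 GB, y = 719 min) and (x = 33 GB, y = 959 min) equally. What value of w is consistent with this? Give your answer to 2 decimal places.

w = 0.87

u(69,719) = u(33,959) means w·69 + (1−w)·719 = w·33 + (1−w)·959.
Collecting terms: w·36 = (1−w)·240.
So w/(1−w) = 240/36 = 6.6667, giving w = 240/(36+240) = 0.87.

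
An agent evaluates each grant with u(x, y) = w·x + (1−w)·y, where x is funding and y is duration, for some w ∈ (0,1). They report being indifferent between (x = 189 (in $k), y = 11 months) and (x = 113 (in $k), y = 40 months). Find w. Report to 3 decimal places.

Indifference: w·189 + (1−w)·11 = w·113 + (1−w)·40.
Rearranging, 76·w − 29·(1−w) = 0.
Hence w = 29/(76+29) = 29/105 = 0.276.

w = 0.276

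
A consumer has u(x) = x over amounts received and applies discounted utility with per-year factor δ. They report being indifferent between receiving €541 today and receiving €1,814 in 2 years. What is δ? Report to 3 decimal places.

δ ≈ 0.546

Indifference means u(541) = δ^2 · u(1814), so δ^2 = u(541)/u(1814).
With u(x) = x: δ^2 = 541/1814 = 0.29824.
Hence δ = (0.29824)^(1/2) = 0.54611.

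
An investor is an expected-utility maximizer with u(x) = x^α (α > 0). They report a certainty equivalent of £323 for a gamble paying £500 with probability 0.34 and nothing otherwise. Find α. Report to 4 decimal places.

The lottery's expected utility is 0.34·u(500) + 0.66·u(0) = 0.34·500^α (since u(0) = 0 for α > 0).
Equating: 323^α = 0.34·500^α, i.e. 0.6460^α = 0.34.
Take logs: α = ln 0.34 / ln(323/500) ≈ 2.468922.

α ≈ 2.4689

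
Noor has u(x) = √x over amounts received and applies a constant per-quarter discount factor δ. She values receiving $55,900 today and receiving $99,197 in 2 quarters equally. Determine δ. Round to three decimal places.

Indifference means u(55900) = δ^2 · u(99197), so δ^2 = u(55900)/u(99197).
Since u(x) = √x, δ^2 = √(55900/99197) = 0.75068.
So δ = 0.75068^(1/2) ≈ 0.866.

δ ≈ 0.866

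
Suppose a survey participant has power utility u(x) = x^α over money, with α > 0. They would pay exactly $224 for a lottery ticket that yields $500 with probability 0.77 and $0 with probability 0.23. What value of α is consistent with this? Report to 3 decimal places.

α ≈ 0.326

EU(lottery) = 0.77·500^α + 0.23·0 = 0.77·500^α.
Setting u(224) equal to that: 224^α = 0.77·500^α ⇒ (224/500)^α = 0.77.
Taking logs: α·ln(224/500) = ln(0.77), so α = -0.261365 / -0.802962 ≈ 0.326.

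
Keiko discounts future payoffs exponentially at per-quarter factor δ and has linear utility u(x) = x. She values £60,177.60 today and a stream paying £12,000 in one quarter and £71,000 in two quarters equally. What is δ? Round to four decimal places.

Present value of the stream is 12000·δ + 71000·δ². Indifference gives 12000δ + 71000δ² = 60177.60.
So 71000δ² + 12000δ − 60177.60 = 0.
δ = (−12000 + √(12000² + 4·71000·60177.60)) / (2·71000) = (−12000 + √17234438400.00) / 142000 ≈ 0.8400.

δ ≈ 0.8400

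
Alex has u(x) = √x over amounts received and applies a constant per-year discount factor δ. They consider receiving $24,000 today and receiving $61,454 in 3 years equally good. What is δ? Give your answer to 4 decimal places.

δ ≈ 0.8550

Equating discounted utilities: u(24000) = δ^3·u(61454) ⇒ δ^3 = u(24000)/u(61454).
With u(x) = √x: δ^3 = √24000/√61454 = √(24000/61454) = 0.62493.
Taking the cube root: δ = 0.62493^(1/3) ≈ 0.8550.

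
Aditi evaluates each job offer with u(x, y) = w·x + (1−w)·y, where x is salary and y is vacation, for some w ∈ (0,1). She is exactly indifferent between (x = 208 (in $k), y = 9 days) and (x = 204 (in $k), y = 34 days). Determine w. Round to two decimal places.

Indifference: w·208 + (1−w)·9 = w·204 + (1−w)·34.
w·(208−204) = (1−w)·(34−9), i.e. w·4 = (1−w)·25.
Hence w = 25/(4+25) = 25/29 = 0.86.

w = 0.86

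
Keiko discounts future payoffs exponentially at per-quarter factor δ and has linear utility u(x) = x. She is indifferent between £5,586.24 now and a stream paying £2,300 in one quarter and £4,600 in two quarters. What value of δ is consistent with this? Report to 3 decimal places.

δ ≈ 0.880

Present value of the stream is 2300·δ + 4600·δ². Indifference gives 2300δ + 4600δ² = 5586.24.
So 4600δ² + 2300δ − 5586.24 = 0.
By the quadratic formula (taking the positive root), δ = (−2300 + √108076816.00) / 9200 ≈ 0.880.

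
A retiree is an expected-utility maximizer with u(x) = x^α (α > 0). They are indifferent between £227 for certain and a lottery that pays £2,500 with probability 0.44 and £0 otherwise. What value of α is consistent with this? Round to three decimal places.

α ≈ 0.342

The lottery's expected utility is 0.44·u(2500) + 0.56·u(0) = 0.44·2500^α (since u(0) = 0 for α > 0).
Setting u(227) equal to that: 227^α = 0.44·2500^α ⇒ (227/2500)^α = 0.44.
α = ln(0.44) / ln(227/2500) = -0.820981/-2.399096 ≈ 0.342.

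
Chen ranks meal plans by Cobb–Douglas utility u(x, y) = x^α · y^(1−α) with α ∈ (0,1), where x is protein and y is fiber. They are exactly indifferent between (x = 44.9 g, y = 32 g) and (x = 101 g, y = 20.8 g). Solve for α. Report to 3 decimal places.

α ≈ 0.347

The Cobb–Douglas utilities coincide, so 44.9^α·32^(1−α) = 101^α·20.8^(1−α).
(44.9/101)^α = (20.8/32)^(1−α); take logs: α·ln(44.9/101) = (1−α)·ln(20.8/32), i.e. α·-0.810683 = (1−α)·-0.430783.
With A = -0.810683 and B = -0.430783: α·A = (1−α)·B, so α = B/(A+B) = -0.430783/-1.241466 ≈ 0.347.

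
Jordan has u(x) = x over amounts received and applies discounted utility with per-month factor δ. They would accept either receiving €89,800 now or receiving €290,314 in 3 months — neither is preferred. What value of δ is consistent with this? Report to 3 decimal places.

Indifference means u(89800) = δ^3 · u(290314), so δ^3 = u(89800)/u(290314).
With u(x) = x: δ^3 = 89800/290314 = 0.30932.
So δ = 0.30932^(1/3) ≈ 0.676.

δ ≈ 0.676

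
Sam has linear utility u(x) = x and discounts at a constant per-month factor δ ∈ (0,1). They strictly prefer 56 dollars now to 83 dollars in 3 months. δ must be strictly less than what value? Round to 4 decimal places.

Under u(x) = x this choice says 56 > δ^3·83.
So δ^3 < 56/83 = 0.67470; taking the cube root of both positive sides preserves the inequality.
δ < 0.67470^(1/3) = 0.8771.

δ < 0.8771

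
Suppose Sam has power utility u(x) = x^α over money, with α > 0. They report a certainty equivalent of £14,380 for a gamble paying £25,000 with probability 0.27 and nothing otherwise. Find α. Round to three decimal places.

α ≈ 2.368

Since u(0) = 0, the lottery's EU is 0.27·25000^α.
Indifference: 14380^α = 0.27·25000^α, so (14380/25000)^α = 0.27.
Taking logs: α·ln(14380/25000) = ln(0.27), so α = -1.309333 / -0.553037 ≈ 2.368.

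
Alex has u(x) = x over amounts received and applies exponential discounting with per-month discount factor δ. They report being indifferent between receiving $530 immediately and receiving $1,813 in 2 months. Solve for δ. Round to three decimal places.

δ ≈ 0.541

The payoff in 2 months is discounted by δ^2, so u(530) = δ^2·u(1813) and δ^2 = u(530)/u(1813).
With u(x) = x: δ^2 = 530/1813 = 0.29233.
Hence δ = (0.29233)^(1/2) = 0.54068.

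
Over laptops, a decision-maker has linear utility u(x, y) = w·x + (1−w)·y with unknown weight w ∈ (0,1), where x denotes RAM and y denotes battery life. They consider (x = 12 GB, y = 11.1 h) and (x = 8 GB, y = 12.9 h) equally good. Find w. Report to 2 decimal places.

u(12,11.1) = u(8,12.9) means w·12 + (1−w)·11.1 = w·8 + (1−w)·12.9.
Collecting terms: w·4 = (1−w)·1.8.
So w/(1−w) = 1.8/4 = 0.4500, giving w = 1.8/(4+1.8) = 0.31.

w = 0.31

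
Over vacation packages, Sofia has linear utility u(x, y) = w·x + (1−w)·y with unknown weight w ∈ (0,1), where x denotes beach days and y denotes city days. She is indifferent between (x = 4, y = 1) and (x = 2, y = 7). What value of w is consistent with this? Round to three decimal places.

Indifference: w·4 + (1−w)·1 = w·2 + (1−w)·7.
Rearranging, 2·w − 6·(1−w) = 0.
So w/(1−w) = 6/2 = 3.0000, giving w = 6/(2+6) = 0.750.

w = 0.750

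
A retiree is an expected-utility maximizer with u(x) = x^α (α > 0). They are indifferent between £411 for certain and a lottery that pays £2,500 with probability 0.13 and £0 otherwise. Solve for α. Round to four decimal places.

α ≈ 1.1300

EU(lottery) = 0.13·2500^α + 0.87·0 = 0.13·2500^α.
Equating: 411^α = 0.13·2500^α, i.e. 0.1644^α = 0.13.
Take logs: α = ln 0.13 / ln(411/2500) ≈ 1.130033.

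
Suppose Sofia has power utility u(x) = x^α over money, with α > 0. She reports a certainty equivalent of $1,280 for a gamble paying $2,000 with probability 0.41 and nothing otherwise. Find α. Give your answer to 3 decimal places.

The lottery's expected utility is 0.41·u(2000) + 0.59·u(0) = 0.41·2000^α (since u(0) = 0 for α > 0).
Setting u(1280) equal to that: 1280^α = 0.41·2000^α ⇒ (1280/2000)^α = 0.41.
Taking logs: α·ln(1280/2000) = ln(0.41), so α = -0.891598 / -0.446287 ≈ 1.998.

α ≈ 1.998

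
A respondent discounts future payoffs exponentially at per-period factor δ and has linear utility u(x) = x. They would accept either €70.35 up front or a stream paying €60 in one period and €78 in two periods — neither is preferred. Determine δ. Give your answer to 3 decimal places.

The stream is worth 60δ + 78δ² today, so 60δ + 78δ² = 70.35.
So 78δ² + 60δ − 70.35 = 0.
δ = (−60 + √(60² + 4·78·70.35)) / (2·78) = (−60 + √25549.20) / 156 ≈ 0.640.

δ ≈ 0.640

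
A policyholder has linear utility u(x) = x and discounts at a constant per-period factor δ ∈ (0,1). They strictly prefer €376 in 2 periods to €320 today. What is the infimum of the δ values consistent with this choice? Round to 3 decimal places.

δ > 0.923

The preference means 320 < δ^2·376.
Hence δ^2 > 320/376 = 0.85106, and x ↦ x^(1/2) is increasing on (0,∞).
δ > 0.85106^(1/2) = 0.923.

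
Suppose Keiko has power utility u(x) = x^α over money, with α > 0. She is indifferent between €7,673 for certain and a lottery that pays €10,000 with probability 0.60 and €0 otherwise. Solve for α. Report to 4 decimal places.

EU(lottery) = 0.60·10000^α + 0.40·0 = 0.60·10000^α.
Setting u(7673) equal to that: 7673^α = 0.60·10000^α ⇒ (7673/10000)^α = 0.60.
α = ln(0.60) / ln(7673/10000) = -0.5108256/-0.2648774 ≈ 1.9285.

α ≈ 1.9285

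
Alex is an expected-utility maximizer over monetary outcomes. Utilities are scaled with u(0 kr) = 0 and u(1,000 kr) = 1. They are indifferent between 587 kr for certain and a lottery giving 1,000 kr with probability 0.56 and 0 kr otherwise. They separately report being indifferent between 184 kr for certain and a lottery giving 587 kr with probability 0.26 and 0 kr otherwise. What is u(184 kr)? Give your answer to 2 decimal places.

From the first indifference, u(587 kr) = 0.56·u(1,000 kr) + 0.44·u(0 kr) = 0.56·1 + 0.44·0 = 0.56.
Chaining: u(184 kr) = 0.26·0.56 + 0.74·0.00 = 0.1456.

0.15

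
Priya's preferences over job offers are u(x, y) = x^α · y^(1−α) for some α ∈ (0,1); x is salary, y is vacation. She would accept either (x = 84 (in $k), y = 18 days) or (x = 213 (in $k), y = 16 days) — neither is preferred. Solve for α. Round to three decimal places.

Set the two utilities equal: 84^α·18^(1−α) = 213^α·16^(1−α).
Taking logs: α·ln 84 + (1−α)·ln 18 = α·ln 213 + (1−α)·ln 16, i.e. α·-0.930475 = (1−α)·-0.117783.
So α/(1−α) = (-0.117783)/(-0.930475) = 0.126584, and α = 0.126584/1.126584 ≈ 0.112.

α ≈ 0.112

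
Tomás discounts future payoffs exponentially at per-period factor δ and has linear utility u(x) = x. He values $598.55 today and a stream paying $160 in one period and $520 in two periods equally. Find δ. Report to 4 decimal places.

The stream is worth 160δ + 520δ² today, so 160δ + 520δ² = 598.55.
Rearranged: 520δ² + 160δ − 598.55 = 0.
By the quadratic formula (taking the positive root), δ = (−160 + √1270584.00) / 1040 ≈ 0.9300.

δ ≈ 0.9300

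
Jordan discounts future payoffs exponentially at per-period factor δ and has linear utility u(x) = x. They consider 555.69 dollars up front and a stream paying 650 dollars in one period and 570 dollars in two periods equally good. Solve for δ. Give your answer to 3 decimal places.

The stream is worth 650δ + 570δ² today, so 650δ + 570δ² = 555.69.
That is, 570δ² + 650δ − 555.69 = 0, a quadratic in δ.
δ = (−650 + √(650² + 4·570·555.69)) / (2·570) = (−650 + √1689473.20) / 1140 ≈ 0.570.

δ ≈ 0.570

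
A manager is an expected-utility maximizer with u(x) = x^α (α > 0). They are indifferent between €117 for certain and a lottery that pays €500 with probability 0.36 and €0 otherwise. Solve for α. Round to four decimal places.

EU(lottery) = 0.36·500^α + 0.64·0 = 0.36·500^α.
Indifference: 117^α = 0.36·500^α, so (117/500)^α = 0.36.
Taking logs: α·ln(117/500) = ln(0.36), so α = -1.0216512 / -1.4524342 ≈ 0.7034.

α ≈ 0.7034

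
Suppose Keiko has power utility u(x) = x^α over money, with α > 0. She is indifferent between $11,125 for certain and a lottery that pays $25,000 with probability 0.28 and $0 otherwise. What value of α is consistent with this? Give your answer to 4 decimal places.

EU(lottery) = 0.28·25000^α + 0.72·0 = 0.28·25000^α.
Indifference: 11125^α = 0.28·25000^α, so (11125/25000)^α = 0.28.
Take logs: α = ln 0.28 / ln(11125/25000) ≈ 1.572182.

α ≈ 1.5722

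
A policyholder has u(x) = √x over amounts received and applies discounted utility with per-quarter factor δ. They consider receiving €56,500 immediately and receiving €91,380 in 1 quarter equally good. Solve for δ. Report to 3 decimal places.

δ ≈ 0.786

The payoff in 1 quarter is discounted by δ, so u(56500) = δ·u(91380) and δ = u(56500)/u(91380).
Since u(x) = √x, δ = √(56500/91380) = 0.78632.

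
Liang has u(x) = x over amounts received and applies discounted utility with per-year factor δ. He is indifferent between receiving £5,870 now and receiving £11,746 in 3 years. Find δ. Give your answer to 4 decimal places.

δ ≈ 0.7936

Indifference means u(5870) = δ^3 · u(11746), so δ^3 = u(5870)/u(11746).
With u(x) = x: δ^3 = 5870/11746 = 0.49974.
So δ = 0.49974^(1/3) ≈ 0.7936.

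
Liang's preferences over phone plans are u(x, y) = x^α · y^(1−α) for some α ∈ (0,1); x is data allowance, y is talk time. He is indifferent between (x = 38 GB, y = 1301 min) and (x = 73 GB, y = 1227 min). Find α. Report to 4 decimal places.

α ≈ 0.0823

Set the two utilities equal: 38^α·1301^(1−α) = 73^α·1227^(1−α).
(38/73)^α = (1227/1301)^(1−α); take logs: α·ln(38/73) = (1−α)·ln(1227/1301), i.e. α·-0.6528733 = (1−α)·-0.0585610.
So α/(1−α) = (-0.0585610)/(-0.6528733) = 0.0896973, and α = 0.0896973/1.0896973 ≈ 0.0823.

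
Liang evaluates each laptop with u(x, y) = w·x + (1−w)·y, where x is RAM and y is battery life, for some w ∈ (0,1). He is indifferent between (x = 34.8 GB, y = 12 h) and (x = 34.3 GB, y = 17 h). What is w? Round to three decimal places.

w = 0.909

Indifference: w·34.8 + (1−w)·12 = w·34.3 + (1−w)·17.
w·(34.8−34.3) = (1−w)·(17−12), i.e. w·0.5 = (1−w)·5.
So w/(1−w) = 5/0.5 = 10.0000, giving w = 5/(0.5+5) = 0.909.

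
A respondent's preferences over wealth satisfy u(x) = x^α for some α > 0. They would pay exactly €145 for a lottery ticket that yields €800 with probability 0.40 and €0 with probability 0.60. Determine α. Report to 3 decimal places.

Since u(0) = 0, the lottery's EU is 0.40·800^α.
Equating: 145^α = 0.40·800^α, i.e. 0.1812^α = 0.40.
Taking logs: α·ln(145/800) = ln(0.40), so α = -0.916291 / -1.707878 ≈ 0.537.

α ≈ 0.537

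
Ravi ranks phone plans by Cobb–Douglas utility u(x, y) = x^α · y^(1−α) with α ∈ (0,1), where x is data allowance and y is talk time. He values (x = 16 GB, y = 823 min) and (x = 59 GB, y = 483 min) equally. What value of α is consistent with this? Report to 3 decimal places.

α ≈ 0.290

Set the two utilities equal: 16^α·823^(1−α) = 59^α·483^(1−α).
(16/59)^α = (483/823)^(1−α); take logs: α·ln(16/59) = (1−α)·ln(483/823), i.e. α·-1.304949 = (1−α)·-0.532940.
So α/(1−α) = (-0.532940)/(-1.304949) = 0.408399, and α = 0.408399/1.408399 ≈ 0.290.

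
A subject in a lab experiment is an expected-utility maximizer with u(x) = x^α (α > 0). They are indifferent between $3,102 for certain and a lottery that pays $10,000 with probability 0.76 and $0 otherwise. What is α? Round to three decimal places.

α ≈ 0.234

EU(lottery) = 0.76·10000^α + 0.24·0 = 0.76·10000^α.
Setting u(3102) equal to that: 3102^α = 0.76·10000^α ⇒ (3102/10000)^α = 0.76.
Taking logs: α·ln(3102/10000) = ln(0.76), so α = -0.274437 / -1.170538 ≈ 0.234.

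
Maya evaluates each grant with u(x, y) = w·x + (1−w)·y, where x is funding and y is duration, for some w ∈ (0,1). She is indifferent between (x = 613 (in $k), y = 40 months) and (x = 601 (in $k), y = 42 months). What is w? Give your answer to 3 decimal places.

u(613,40) = u(601,42) means w·613 + (1−w)·40 = w·601 + (1−w)·42.
w·(613−601) = (1−w)·(42−40), i.e. w·12 = (1−w)·2.
The marginal rate of substitution is 2/12, so w = 2/(12+2) = 0.143.

w = 0.143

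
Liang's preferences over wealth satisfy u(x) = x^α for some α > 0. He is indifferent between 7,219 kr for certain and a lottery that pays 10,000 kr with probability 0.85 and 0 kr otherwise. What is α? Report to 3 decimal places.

α ≈ 0.499

Since u(0) = 0, the lottery's EU is 0.85·10000^α.
Equating: 7219^α = 0.85·10000^α, i.e. 0.7219^α = 0.85.
α = ln(0.85) / ln(7219/10000) = -0.162519/-0.325869 ≈ 0.499.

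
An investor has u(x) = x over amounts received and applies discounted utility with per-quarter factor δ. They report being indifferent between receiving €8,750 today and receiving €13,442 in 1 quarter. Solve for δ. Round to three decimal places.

The payoff in 1 quarter is discounted by δ, so u(8750) = δ·u(13442) and δ = u(8750)/u(13442).
With u(x) = x: δ = 8750/13442 = 0.65094.

δ ≈ 0.651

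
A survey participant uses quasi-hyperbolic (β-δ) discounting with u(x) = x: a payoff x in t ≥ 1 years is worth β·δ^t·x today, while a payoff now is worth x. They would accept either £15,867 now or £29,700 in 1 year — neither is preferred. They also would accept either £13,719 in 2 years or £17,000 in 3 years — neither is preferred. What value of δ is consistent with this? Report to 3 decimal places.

δ ≈ 0.807

From the later pair, β·δ^2·13719 = β·δ^3·17000; dividing through, δ = 13719/17000 = 0.80700.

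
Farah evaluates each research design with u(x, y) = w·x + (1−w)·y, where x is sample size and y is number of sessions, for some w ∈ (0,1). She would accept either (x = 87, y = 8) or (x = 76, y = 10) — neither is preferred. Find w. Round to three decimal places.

Indifference: w·87 + (1−w)·8 = w·76 + (1−w)·10.
Collecting terms: w·11 = (1−w)·2.
The marginal rate of substitution is 2/11, so w = 2/(11+2) = 0.154.

w = 0.154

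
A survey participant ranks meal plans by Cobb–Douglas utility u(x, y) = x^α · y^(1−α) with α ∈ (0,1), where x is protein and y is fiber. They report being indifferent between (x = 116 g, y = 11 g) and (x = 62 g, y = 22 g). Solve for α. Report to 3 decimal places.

Indifference: 116^α · 11^(1−α) = 62^α · 22^(1−α).
Taking logs: α·ln 116 + (1−α)·ln 11 = α·ln 62 + (1−α)·ln 22, i.e. α·0.626456 = (1−α)·0.693147.
Thus α·(1.319603) = 0.693147, so α = 0.693147/1.319603 ≈ 0.525.

α ≈ 0.525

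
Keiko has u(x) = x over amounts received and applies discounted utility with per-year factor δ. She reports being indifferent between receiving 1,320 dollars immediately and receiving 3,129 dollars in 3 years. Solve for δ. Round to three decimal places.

The payoff in 3 years is discounted by δ^3, so u(1320) = δ^3·u(3129) and δ^3 = u(1320)/u(3129).
With u(x) = x: δ^3 = 1320/3129 = 0.42186.
So δ = 0.42186^(1/3) ≈ 0.750.

δ ≈ 0.750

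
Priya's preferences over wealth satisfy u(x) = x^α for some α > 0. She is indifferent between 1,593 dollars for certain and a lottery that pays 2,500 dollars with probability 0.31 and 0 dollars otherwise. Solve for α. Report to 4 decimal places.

EU(lottery) = 0.31·2500^α + 0.69·0 = 0.31·2500^α.
Equating: 1593^α = 0.31·2500^α, i.e. 0.6372^α = 0.31.
Take logs: α = ln 0.31 / ln(1593/2500) ≈ 2.598750.

α ≈ 2.5987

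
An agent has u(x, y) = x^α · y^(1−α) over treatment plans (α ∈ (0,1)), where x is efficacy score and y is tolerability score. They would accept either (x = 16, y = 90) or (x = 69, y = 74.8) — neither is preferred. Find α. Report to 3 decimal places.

α ≈ 0.112

Indifference: 16^α · 90^(1−α) = 69^α · 74.8^(1−α).
(16/69)^α = (74.8/90)^(1−α); take logs: α·ln(16/69) = (1−α)·ln(74.8/90), i.e. α·-1.461518 = (1−α)·-0.184992.
Thus α·(-1.646510) = -0.184992, so α = -0.184992/-1.646510 ≈ 0.112.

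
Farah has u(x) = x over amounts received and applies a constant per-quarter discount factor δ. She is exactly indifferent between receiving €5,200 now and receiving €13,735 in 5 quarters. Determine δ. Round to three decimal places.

The payoff in 5 quarters is discounted by δ^5, so u(5200) = δ^5·u(13735) and δ^5 = u(5200)/u(13735).
With u(x) = x: δ^5 = 5200/13735 = 0.37859.
Hence δ = (0.37859)^(1/5) = 0.82345.

δ ≈ 0.823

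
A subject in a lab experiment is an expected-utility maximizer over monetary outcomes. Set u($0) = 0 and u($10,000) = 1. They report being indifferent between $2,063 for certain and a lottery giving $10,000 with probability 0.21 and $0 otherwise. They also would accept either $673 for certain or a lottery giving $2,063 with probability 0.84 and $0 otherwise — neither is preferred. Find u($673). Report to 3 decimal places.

The first gamble pins u($2,063): it must equal 0.21·1 + 0.79·0 = 0.21.
The second indifference gives u($673) = 0.84·u($2,063) + 0.16·u($0) = 0.84·0.21 + 0.16·0.00 = 0.1764.

0.176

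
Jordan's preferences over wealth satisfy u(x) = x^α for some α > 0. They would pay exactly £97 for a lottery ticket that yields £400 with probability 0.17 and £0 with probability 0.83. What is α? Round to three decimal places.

α ≈ 1.251

Since u(0) = 0, the lottery's EU is 0.17·400^α.
Indifference: 97^α = 0.17·400^α, so (97/400)^α = 0.17.
Take logs: α = ln 0.17 / ln(97/400) ≈ 1.25072.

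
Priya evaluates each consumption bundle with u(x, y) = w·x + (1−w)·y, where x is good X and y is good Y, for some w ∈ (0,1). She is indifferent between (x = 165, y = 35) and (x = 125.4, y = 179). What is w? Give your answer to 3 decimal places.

w = 0.784

u(165,35) = u(125.4,179) means w·165 + (1−w)·35 = w·125.4 + (1−w)·179.
Rearranging, 39.6·w − 144·(1−w) = 0.
Hence w = 144/(39.6+144) = 144/183.6 = 0.784.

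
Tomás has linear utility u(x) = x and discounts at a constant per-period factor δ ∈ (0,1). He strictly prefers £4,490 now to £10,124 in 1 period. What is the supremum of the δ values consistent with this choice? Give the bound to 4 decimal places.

Comparing present values: 4490 > δ·10124.
So δ < 4490/10124 = 0.44350.

δ < 0.4435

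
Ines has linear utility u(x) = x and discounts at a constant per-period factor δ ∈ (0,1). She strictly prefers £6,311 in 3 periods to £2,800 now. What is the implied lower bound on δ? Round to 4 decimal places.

Comparing present values: 2800 < δ^3·6311.
Dividing by 6311: δ^3 > 0.44367. Both sides are positive, so the cube root keeps the direction.
δ > (2800/6311)^(1/3) ≈ 0.7627.

δ > 0.7627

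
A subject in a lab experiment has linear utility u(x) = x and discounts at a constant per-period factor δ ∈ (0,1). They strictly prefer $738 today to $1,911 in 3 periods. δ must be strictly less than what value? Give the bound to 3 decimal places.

δ < 0.728

The preference means 738 > δ^3·1911.
So δ^3 < 738/1911 = 0.38619; taking the cube root of both positive sides preserves the inequality.
δ < 0.38619^(1/3) = 0.728.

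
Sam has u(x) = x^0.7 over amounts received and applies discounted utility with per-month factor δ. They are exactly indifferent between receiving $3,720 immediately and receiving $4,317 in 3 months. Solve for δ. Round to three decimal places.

δ ≈ 0.966

Indifference means u(3720) = δ^3 · u(4317), so δ^3 = u(3720)/u(4317).
With u(x) = x^0.7: δ^3 = 3720^0.7/4317^0.7 = (3720/4317)^0.7 = 0.90106.
So δ = 0.90106^(1/3) ≈ 0.966.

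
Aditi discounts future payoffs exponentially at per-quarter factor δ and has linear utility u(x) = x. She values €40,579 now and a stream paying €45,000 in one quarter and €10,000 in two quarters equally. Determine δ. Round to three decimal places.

δ ≈ 0.770

Present value of the stream is 45000·δ + 10000·δ². Indifference gives 45000δ + 10000δ² = 40579.
That is, 10000δ² + 45000δ − 40579 = 0, a quadratic in δ.
δ = (−45000 + √(45000² + 4·10000·40579)) / (2·10000) = (−45000 + √3648160000.00) / 20000 ≈ 0.770.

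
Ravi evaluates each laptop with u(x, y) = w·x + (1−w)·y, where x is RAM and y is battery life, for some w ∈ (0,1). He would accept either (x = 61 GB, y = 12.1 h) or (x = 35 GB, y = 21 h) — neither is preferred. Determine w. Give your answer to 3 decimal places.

Equating utilities: w·61 + (1−w)·12.1 = w·35 + (1−w)·21.
Collecting terms: w·26 = (1−w)·8.9.
The marginal rate of substitution is 8.9/26, so w = 8.9/(26+8.9) = 0.255.

w = 0.255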